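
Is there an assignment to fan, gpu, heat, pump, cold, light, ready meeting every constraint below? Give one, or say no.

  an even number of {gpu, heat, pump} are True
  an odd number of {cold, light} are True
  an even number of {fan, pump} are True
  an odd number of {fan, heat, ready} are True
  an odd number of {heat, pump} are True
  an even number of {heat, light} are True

fan = True, gpu = True, heat = False, pump = True, cold = True, light = False, ready = False

{gpu, heat, pump}: 2 true → even ✓
{cold, light}: 1 true → odd ✓
{fan, pump}: 2 true → even ✓
{fan, heat, ready}: 1 true → odd ✓
{heat, pump}: 1 true → odd ✓
{heat, light}: 0 true → even ✓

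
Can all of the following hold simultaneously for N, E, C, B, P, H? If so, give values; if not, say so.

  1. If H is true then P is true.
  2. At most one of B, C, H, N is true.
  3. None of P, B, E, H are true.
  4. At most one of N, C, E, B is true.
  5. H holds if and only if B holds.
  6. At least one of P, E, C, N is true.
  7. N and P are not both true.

N = True, E = False, C = False, B = False, P = False, H = False

  (1) H=F ⇒ P: vacuous ✓
  (2) {B, C, H, N}: 1 true — at most one ✓
  (3) {P, B, E, H}: 0 true — none ✓
  (4) {N, C, E, B}: 1 true — at most one ✓
  (5) H=F, B=F — same ✓
  (6) {P, E, C, N}: 1 true — at least one ✓
  (7) N=T, P=F — not both ✓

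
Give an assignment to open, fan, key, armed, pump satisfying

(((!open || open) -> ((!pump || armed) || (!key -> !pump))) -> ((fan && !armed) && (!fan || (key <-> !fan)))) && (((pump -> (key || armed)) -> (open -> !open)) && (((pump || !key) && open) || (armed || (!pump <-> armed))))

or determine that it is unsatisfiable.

open = False, fan = False, key = False, armed = False, pump = True

  ((!open || open) -> ((!pump || armed) || (!key -> !pump))) -> ((fan && !armed) && (!fan || (key <-> !fan))) = True
    (!open || open) -> ((!pump || armed) || (!key -> !pump)) = False
      !open || open = True
        !open = True
      (!pump || armed) || (!key -> !pump) = False
        !pump || armed = False
          !pump = False
        !key -> !pump = False
          !key = True
          !pump = False
    (fan && !armed) && (!fan || (key <-> !fan)) = False
      fan && !armed = False
        !armed = True
      !fan || (key <-> !fan) = True
        !fan = True
        key <-> !fan = False
          !fan = True
  ((pump -> (key || armed)) -> (open -> !open)) && (((pump || !key) && open) || (armed || (!pump <-> armed))) = True
    (pump -> (key || armed)) -> (open -> !open) = True
      pump -> (key || armed) = False
        key || armed = False
      open -> !open = True
        !open = True
    ((pump || !key) && open) || (armed || (!pump <-> armed)) = True
      (pump || !key) && open = False
        pump || !key = True
          !key = True
      armed || (!pump <-> armed) = True
        !pump <-> armed = True
          !pump = False
Both conjuncts True, so the formula holds.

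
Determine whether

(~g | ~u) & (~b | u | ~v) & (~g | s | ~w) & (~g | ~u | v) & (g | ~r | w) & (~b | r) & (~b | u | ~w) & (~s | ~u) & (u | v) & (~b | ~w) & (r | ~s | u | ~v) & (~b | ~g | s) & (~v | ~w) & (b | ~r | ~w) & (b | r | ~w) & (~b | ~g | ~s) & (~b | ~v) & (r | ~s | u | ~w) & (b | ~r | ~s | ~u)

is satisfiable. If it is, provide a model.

s=F; v=T; r=T; u=F; w=F; b=F; g=T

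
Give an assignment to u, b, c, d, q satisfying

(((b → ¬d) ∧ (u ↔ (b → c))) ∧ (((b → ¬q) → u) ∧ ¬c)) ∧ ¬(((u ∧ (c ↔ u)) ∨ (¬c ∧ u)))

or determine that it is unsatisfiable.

u = False, b = True, c = False, d = False, q = True

  ((b → ¬d) ∧ (u ↔ (b → c))) ∧ (((b → ¬q) → u) ∧ ¬c) = True
    (b → ¬d) ∧ (u ↔ (b → c)) = True
      b → ¬d = True
        ¬d = True
      u ↔ (b → c) = True
        b → c = False
    ((b → ¬q) → u) ∧ ¬c = True
      (b → ¬q) → u = True
        b → ¬q = False
          ¬q = False
      ¬c = True
  ¬(((u ∧ (c ↔ u)) ∨ (¬c ∧ u))) = True
    (u ∧ (c ↔ u)) ∨ (¬c ∧ u) = False
      u ∧ (c ↔ u) = False
        c ↔ u = True
      ¬c ∧ u = False
        ¬c = True
Both conjuncts True, so the formula holds.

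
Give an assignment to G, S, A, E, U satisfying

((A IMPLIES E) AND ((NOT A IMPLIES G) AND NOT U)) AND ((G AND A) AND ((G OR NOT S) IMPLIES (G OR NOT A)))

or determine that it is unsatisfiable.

G=T; S=T; A=T; E=T; U=F

  (A IMPLIES E) AND ((NOT A IMPLIES G) AND NOT U) = True
    A IMPLIES E = True
    (NOT A IMPLIES G) AND NOT U = True
      NOT A IMPLIES G = True
        NOT A = False
      NOT U = True
  (G AND A) AND ((G OR NOT S) IMPLIES (G OR NOT A)) = True
    G AND A = True
    (G OR NOT S) IMPLIES (G OR NOT A) = True
      G OR NOT S = True
        NOT S = False
      G OR NOT A = True
        NOT A = False
Both conjuncts True, so the formula holds.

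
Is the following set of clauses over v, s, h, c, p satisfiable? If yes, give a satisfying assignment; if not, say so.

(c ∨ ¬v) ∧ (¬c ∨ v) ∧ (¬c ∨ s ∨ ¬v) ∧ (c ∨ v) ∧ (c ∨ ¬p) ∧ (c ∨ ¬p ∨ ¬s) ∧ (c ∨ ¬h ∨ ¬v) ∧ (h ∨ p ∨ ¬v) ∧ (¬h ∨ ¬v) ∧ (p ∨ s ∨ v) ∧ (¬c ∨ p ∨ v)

Try v = False:
  (¬c ∨ v) forces c = False.
  clause (c ∨ v) is falsified — backtrack.
So v = True.
  then (c ∨ ¬v) forces c = True.
  then (¬c ∨ s ∨ ¬v) forces s = True.
  then (¬h ∨ ¬v) forces h = False.
  then (h ∨ p ∨ ¬v) forces p = True.
All clauses satisfied.

v = True, s = True, h = False, c = True, p = True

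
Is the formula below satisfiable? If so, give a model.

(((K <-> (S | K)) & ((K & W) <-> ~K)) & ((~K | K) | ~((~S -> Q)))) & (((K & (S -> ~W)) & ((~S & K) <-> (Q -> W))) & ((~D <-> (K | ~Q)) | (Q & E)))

D: False, Q: True, K: True, S: True, W: False, E: True

  ((K <-> (S | K)) & ((K & W) <-> ~K)) & ((~K | K) | ~((~S -> Q))) = True
    (K <-> (S | K)) & ((K & W) <-> ~K) = True
      K <-> (S | K) = True
        S | K = True
      (K & W) <-> ~K = True
        K & W = False
        ~K = False
    (~K | K) | ~((~S -> Q)) = True
      ~K | K = True
        ~K = False
      ~((~S -> Q)) = False
        ~S -> Q = True
          ~S = False
  ((K & (S -> ~W)) & ((~S & K) <-> (Q -> W))) & ((~D <-> (K | ~Q)) | (Q & E)) = True
    (K & (S -> ~W)) & ((~S & K) <-> (Q -> W)) = True
      K & (S -> ~W) = True
        S -> ~W = True
          ~W = True
      (~S & K) <-> (Q -> W) = True
        ~S & K = False
          ~S = False
        Q -> W = False
    (~D <-> (K | ~Q)) | (Q & E) = True
      ~D <-> (K | ~Q) = True
        ~D = True
        K | ~Q = True
          ~Q = False
      Q & E = True
Both conjuncts True, so the formula holds.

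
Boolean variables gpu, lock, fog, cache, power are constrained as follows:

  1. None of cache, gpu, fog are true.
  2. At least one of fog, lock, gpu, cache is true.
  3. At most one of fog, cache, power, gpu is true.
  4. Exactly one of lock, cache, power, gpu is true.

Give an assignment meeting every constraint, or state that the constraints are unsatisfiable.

gpu = False, lock = True, fog = False, cache = False, power = False

  (1) {cache, gpu, fog}: 0 true — none ✓
  (2) {fog, lock, gpu, cache}: 1 true — at least one ✓
  (3) {fog, cache, power, gpu}: 0 true — at most one ✓
  (4) {lock, cache, power, gpu}: 1 true — exactly one ✓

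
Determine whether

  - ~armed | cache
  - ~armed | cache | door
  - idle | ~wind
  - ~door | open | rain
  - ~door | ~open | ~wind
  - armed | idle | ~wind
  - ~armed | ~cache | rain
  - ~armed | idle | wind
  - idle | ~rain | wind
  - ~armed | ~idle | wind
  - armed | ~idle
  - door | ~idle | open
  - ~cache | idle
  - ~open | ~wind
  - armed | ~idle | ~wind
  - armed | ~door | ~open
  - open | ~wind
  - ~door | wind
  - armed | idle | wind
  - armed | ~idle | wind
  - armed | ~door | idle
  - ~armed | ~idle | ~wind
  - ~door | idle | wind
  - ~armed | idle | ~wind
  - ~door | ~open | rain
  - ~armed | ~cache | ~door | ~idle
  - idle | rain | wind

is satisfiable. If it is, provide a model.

No satisfying assignment exists.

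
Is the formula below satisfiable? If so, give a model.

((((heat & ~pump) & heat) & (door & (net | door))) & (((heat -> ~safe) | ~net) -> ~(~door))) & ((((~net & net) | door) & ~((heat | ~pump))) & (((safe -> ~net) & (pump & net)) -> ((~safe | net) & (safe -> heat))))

Unsatisfiable — no assignment works.

Case heat = True: the conjunct ~((heat | ~pump)) becomes ~((True | ~pump)) = False.
Case heat = False: the conjunct heat is False.
Both cases fail — unsatisfiable.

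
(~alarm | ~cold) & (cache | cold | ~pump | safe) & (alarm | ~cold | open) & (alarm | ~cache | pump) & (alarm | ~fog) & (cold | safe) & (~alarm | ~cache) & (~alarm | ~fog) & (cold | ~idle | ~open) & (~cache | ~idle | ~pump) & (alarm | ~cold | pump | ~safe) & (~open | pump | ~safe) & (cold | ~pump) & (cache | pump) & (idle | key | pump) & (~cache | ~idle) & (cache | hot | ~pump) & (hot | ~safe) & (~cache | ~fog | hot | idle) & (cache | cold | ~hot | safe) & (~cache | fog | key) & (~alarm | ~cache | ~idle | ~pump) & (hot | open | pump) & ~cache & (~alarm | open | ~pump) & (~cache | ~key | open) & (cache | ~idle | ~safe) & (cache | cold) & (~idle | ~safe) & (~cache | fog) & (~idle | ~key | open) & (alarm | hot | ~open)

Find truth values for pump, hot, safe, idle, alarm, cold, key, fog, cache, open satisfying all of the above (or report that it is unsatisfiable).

Unit clause (~cache) forces cache = False.
In (cache | cold) only cold is left, so cold = True.
In (~alarm | ~cold) only ~alarm is left, so alarm = False.
In (alarm | ~cold | open) only open is left, so open = True.
In (alarm | ~fog) only ~fog is left, so fog = False.
In (cache | pump) only pump is left, so pump = True.
In (cache | hot | ~pump) only hot is left, so hot = True.
Set safe = True.
  then (cache | ~idle | ~safe) forces idle = False.
Set key = False.
All clauses satisfied.

pump=T, hot=T, safe=T, idle=F, alarm=F, cold=T, key=F, fog=F, cache=F, open=T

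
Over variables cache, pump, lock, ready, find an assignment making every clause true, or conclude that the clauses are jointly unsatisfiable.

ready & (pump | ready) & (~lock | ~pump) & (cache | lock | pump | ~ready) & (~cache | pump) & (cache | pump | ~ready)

cache = True; pump = True; lock = False; ready = True

Unit clause (ready) forces ready = True.
Set cache = True.
  then (~cache | pump) forces pump = True.
  then (~lock | ~pump) forces lock = False.
Check each clause:
  (ready): ready holds.
  (pump | ready): pump holds.
  (~lock | ~pump): ~lock holds.
  (cache | lock | pump | ~ready): cache holds.
  (~cache | pump): pump holds.
  (cache | pump | ~ready): cache holds.
All clauses satisfied.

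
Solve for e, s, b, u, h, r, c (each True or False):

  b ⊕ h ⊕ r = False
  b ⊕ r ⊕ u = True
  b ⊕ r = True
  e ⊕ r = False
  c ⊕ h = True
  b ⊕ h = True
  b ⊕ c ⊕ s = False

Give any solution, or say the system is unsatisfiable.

e: True, s: False, b: False, u: False, h: True, r: True, c: False

b ⊕ h ⊕ r = F ⊕ T ⊕ T = False ✓
b ⊕ r ⊕ u = F ⊕ T ⊕ F = True ✓
b ⊕ r = F ⊕ T = True ✓
e ⊕ r = T ⊕ T = False ✓
c ⊕ h = F ⊕ T = True ✓
b ⊕ h = F ⊕ T = True ✓
b ⊕ c ⊕ s = F ⊕ F ⊕ F = False ✓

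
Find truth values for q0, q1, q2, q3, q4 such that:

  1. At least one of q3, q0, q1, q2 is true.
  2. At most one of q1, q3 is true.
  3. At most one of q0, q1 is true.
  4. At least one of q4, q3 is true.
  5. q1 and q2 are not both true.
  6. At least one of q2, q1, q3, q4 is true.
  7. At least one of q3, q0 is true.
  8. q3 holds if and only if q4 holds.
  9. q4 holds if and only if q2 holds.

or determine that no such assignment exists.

q0 = True; q1 = False; q2 = True; q3 = True; q4 = True

  (1) {q3, q0, q1, q2}: 3 true — at least one ✓
  (2) {q1, q3}: 1 true — at most one ✓
  (3) {q0, q1}: 1 true — at most one ✓
  (4) {q4, q3}: 2 true — at least one ✓
  (5) q1=F, q2=T — not both ✓
  (6) {q2, q1, q3, q4}: 3 true — at least one ✓
  (7) {q3, q0}: 2 true — at least one ✓
  (8) q3=T, q4=T — same ✓
  (9) q4=T, q2=T — same ✓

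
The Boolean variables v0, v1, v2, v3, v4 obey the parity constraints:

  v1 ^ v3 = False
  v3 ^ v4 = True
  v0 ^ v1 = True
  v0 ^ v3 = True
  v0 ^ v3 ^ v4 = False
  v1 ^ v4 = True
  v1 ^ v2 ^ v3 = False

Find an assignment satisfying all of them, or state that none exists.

v0=T, v1=F, v2=F, v3=F, v4=T

v1 ^ v3 = F ^ F = False ✓
v3 ^ v4 = F ^ T = True ✓
v0 ^ v1 = T ^ F = True ✓
v0 ^ v3 = T ^ F = True ✓
v0 ^ v3 ^ v4 = T ^ F ^ T = False ✓
v1 ^ v4 = F ^ T = True ✓
v1 ^ v2 ^ v3 = F ^ F ^ F = False ✓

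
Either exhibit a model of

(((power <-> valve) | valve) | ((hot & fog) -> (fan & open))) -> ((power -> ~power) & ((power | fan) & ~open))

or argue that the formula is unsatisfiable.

hot = True, valve = False, power = False, open = False, fan = True, fog = False

  (((power <-> valve) | valve) | ((hot & fog) -> (fan & open))) -> ((power -> ~power) & ((power | fan) & ~open)) = True
    ((power <-> valve) | valve) | ((hot & fog) -> (fan & open)) = True
      (power <-> valve) | valve = True
        power <-> valve = True
      (hot & fog) -> (fan & open) = True
        hot & fog = False
        fan & open = False
    (power -> ~power) & ((power | fan) & ~open) = True
      power -> ~power = True
        ~power = True
      (power | fan) & ~open = True
        power | fan = True
        ~open = True
The formula evaluates to True.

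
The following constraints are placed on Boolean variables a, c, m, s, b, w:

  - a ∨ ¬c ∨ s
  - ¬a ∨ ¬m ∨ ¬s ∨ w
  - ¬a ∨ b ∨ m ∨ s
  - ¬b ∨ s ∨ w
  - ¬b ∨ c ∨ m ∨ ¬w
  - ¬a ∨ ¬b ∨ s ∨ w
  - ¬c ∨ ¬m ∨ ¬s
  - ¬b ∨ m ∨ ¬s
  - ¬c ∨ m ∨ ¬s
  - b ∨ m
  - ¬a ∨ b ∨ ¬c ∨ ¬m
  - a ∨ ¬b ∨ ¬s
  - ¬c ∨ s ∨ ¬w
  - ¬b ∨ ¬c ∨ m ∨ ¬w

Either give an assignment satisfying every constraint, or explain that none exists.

Set a = True.
Set c = False.
Try m = False:
  (b ∨ m) forces b = True.
  (¬b ∨ c ∨ m ∨ ¬w) forces w = False.
  (¬b ∨ s ∨ w) forces s = True.
  clause (¬b ∨ m ∨ ¬s) is falsified — backtrack.
So m = True.
Set s = True.
  then (¬a ∨ ¬m ∨ ¬s ∨ w) forces w = True.
Set b = True.
All clauses satisfied.

a = True, c = False, m = True, s = True, b = True, w = True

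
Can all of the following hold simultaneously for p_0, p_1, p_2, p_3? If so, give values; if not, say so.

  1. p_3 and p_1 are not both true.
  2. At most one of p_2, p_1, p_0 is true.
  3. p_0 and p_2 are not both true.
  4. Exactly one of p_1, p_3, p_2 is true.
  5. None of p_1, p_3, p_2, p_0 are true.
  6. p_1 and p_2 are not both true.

Unsatisfiable — no assignment works.

Case p_1 = True:
  Constraint (5) is violated (p_1=T) — contradiction.
Case p_1 = False:
  (5) forces p_3 = False.
  (4) with p_1=F, p_3=F forces p_2 = True.
  Constraint (5) is violated (p_2=T) — contradiction.
Both cases fail — unsatisfiable.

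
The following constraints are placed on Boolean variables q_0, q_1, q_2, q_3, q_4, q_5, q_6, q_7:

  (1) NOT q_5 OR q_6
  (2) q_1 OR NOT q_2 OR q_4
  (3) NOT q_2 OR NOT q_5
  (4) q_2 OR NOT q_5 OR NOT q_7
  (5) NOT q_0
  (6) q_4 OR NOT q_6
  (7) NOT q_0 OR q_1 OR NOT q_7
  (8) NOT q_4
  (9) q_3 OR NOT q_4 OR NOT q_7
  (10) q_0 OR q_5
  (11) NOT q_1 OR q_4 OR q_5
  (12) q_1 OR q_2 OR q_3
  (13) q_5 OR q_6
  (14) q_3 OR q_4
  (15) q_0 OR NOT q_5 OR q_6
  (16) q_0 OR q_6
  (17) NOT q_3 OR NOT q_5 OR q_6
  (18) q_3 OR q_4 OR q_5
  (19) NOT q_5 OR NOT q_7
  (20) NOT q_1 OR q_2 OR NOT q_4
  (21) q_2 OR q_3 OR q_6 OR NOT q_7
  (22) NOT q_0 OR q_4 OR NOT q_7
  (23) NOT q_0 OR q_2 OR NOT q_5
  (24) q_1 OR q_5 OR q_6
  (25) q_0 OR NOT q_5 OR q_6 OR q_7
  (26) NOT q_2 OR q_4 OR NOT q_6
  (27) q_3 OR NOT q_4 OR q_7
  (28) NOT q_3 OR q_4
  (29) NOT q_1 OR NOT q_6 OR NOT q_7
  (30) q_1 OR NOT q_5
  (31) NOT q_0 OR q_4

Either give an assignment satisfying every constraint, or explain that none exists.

Unsatisfiable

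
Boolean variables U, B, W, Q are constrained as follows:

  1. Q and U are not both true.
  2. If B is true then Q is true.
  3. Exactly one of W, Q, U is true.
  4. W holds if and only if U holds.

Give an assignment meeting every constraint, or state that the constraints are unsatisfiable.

U=F, B=F, W=F, Q=T

  (1) Q=T, U=F — not both ✓
  (2) B=F ⇒ Q: vacuous ✓
  (3) {W, Q, U}: 1 true — exactly one ✓
  (4) W=F, U=F — same ✓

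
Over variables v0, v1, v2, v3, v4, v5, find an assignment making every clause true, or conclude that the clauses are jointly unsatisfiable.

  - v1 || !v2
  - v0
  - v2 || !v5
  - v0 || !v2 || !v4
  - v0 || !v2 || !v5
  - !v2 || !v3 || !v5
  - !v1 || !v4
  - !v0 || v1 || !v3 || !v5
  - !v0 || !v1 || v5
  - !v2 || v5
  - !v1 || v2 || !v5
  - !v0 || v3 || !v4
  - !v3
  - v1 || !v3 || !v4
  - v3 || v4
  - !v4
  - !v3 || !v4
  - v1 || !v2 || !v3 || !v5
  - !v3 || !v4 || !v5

Case v0 = True:
  (!v3) forces v3 = False.
  (!v0 || v3 || !v4) forces v4 = False.
  Clause (v3 || v4) is falsified — contradiction.
Case v0 = False:
  Clause (v0) is falsified — contradiction.
Both cases fail, so the formula is unsatisfiable.

The formula is unsatisfiable.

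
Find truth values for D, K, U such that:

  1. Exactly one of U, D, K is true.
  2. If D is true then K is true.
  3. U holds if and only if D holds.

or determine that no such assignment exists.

D: False, K: True, U: False

  (1) {U, D, K}: 1 true — exactly one ✓
  (2) D=F ⇒ K: vacuous ✓
  (3) U=F, D=F — same ✓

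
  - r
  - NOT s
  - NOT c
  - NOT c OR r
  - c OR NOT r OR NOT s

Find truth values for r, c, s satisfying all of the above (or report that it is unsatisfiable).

r = True, c = False, s = False

Unit clause (r) forces r = True.
Unit clause (NOT s) forces s = False.
Unit clause (NOT c) forces c = False.
Check each clause:
  (r): r holds.
  (NOT s): NOT s holds.
  (NOT c): NOT c holds.
  (NOT c OR r): NOT c holds.
  (c OR NOT r OR NOT s): NOT s holds.
All clauses satisfied.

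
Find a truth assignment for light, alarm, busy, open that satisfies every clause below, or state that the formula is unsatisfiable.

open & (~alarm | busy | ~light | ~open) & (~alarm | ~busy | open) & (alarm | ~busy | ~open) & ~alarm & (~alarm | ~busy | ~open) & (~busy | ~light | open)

light: True, alarm: False, busy: False, open: True

Unit clause (open) forces open = True.
Unit clause (~alarm) forces alarm = False.
In (alarm | ~busy | ~open) only ~busy is left, so busy = False.
Set light = True.
Check each clause:
  (open): open holds.
  (~alarm | busy | ~light | ~open): ~alarm holds.
  (~alarm | ~busy | open): ~alarm holds.
  (alarm | ~busy | ~open): ~busy holds.
  (~alarm): ~alarm holds.
  (~alarm | ~busy | ~open): ~alarm holds.
  (~busy | ~light | open): ~busy holds.
All clauses satisfied.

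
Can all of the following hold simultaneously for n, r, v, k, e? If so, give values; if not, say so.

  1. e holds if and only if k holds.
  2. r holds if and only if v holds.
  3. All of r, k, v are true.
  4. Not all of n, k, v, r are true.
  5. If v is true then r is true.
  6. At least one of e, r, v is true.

n = False; r = True; v = True; k = True; e = True

  (1) e=T, k=T — same ✓
  (2) r=T, v=T — same ✓
  (3) {r, k, v}: all 3 true ✓
  (4) {n, k, v, r}: 3/4 true — not all ✓
  (5) v=T ⇒ r: T ✓
  (6) {e, r, v}: 3 true — at least one ✓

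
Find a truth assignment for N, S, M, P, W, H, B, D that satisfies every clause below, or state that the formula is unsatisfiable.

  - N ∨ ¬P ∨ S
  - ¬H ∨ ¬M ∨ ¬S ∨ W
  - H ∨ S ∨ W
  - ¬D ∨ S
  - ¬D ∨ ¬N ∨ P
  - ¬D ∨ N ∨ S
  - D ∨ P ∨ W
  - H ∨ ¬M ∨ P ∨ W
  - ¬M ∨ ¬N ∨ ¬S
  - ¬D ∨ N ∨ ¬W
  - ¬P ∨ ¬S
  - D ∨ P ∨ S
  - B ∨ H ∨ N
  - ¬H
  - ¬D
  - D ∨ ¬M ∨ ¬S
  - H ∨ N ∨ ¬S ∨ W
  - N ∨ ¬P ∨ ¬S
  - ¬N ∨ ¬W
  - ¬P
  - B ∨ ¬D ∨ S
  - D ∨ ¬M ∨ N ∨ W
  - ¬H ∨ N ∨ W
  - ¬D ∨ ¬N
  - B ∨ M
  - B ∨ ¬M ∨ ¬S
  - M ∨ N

The formula is unsatisfiable.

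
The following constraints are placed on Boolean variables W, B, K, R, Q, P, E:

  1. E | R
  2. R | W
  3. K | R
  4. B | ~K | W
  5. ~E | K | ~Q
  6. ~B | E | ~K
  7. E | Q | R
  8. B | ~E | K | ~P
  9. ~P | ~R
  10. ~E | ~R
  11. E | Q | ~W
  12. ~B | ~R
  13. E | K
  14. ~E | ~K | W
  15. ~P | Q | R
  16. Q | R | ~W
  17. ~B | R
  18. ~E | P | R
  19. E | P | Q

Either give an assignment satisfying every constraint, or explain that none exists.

Set W = True.
Try B = True:
  (~B | ~R) forces R = False.
  clause (~B | R) is falsified — backtrack.
So B = False.
Set K = True.
Set R = True.
  then (~P | ~R) forces P = False.
  then (~E | ~R) forces E = False.
  then (E | Q | ~W) forces Q = True.
All clauses satisfied.

W = True; B = False; K = True; R = True; Q = True; P = False; E = False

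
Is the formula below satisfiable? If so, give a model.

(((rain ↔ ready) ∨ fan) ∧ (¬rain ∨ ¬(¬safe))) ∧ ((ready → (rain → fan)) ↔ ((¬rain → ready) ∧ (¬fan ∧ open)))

fan=F; open=F; rain=T; safe=T; ready=T

  ((rain ↔ ready) ∨ fan) ∧ (¬rain ∨ ¬(¬safe)) = True
    (rain ↔ ready) ∨ fan = True
      rain ↔ ready = True
    ¬rain ∨ ¬(¬safe) = True
      ¬rain = False
      ¬(¬safe) = True
        ¬safe = False
  (ready → (rain → fan)) ↔ ((¬rain → ready) ∧ (¬fan ∧ open)) = True
    ready → (rain → fan) = False
      rain → fan = False
    (¬rain → ready) ∧ (¬fan ∧ open) = False
      ¬rain → ready = True
        ¬rain = False
      ¬fan ∧ open = False
        ¬fan = True
Both conjuncts True, so the formula holds.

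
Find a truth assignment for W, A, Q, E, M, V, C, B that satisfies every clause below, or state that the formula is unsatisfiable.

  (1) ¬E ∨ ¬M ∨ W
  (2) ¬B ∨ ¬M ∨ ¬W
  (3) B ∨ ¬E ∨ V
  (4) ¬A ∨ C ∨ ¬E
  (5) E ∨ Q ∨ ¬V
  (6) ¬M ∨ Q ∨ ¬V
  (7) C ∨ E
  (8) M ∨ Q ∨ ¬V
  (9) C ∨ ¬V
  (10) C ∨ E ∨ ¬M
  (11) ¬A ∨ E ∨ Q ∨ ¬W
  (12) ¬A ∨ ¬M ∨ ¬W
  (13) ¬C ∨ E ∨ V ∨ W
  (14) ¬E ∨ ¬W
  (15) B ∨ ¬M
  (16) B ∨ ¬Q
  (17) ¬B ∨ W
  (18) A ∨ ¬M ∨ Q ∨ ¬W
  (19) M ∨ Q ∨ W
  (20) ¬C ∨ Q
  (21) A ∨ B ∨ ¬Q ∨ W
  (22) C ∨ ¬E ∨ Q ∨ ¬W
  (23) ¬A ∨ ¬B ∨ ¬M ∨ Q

Set W = True.
  then (¬E ∨ ¬W) forces E = False.
  then (C ∨ E) forces C = True.
  then (¬C ∨ Q) forces Q = True.
  then (B ∨ ¬Q) forces B = True.
  then (¬B ∨ ¬M ∨ ¬W) forces M = False.
Set A = True.
Set V = True.
All clauses satisfied.

W = True, A = True, Q = True, E = False, M = False, V = True, C = True, B = True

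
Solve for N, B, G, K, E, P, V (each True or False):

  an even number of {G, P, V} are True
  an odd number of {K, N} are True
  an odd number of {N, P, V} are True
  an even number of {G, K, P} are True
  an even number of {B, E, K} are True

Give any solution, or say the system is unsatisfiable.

N = True, B = True, G = False, K = False, E = True, P = False, V = False

{G, P, V}: 0 true → even ✓
{K, N}: 1 true → odd ✓
{N, P, V}: 1 true → odd ✓
{G, K, P}: 0 true → even ✓
{B, E, K}: 2 true → even ✓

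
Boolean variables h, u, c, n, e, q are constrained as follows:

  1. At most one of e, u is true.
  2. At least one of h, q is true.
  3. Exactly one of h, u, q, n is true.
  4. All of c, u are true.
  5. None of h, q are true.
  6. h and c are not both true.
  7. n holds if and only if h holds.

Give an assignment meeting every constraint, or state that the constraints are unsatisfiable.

Case h = True:
  Constraint (5) is violated (h=T) — contradiction.
Case h = False:
  (2) with h=F forces q = True.
  Constraint (5) is violated (q=T) — contradiction.
Both cases fail — unsatisfiable.

Unsatisfiable — no assignment works.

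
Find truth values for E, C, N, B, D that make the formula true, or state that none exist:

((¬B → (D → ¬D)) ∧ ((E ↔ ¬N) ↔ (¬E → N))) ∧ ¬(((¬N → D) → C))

E = False, C = False, N = True, B = False, D = False

  (¬B → (D → ¬D)) ∧ ((E ↔ ¬N) ↔ (¬E → N)) = True
    ¬B → (D → ¬D) = True
      ¬B = True
      D → ¬D = True
        ¬D = True
    (E ↔ ¬N) ↔ (¬E → N) = True
      E ↔ ¬N = True
        ¬N = False
      ¬E → N = True
        ¬E = True
  ¬(((¬N → D) → C)) = True
    (¬N → D) → C = False
      ¬N → D = True
        ¬N = False
Both conjuncts True, so the formula holds.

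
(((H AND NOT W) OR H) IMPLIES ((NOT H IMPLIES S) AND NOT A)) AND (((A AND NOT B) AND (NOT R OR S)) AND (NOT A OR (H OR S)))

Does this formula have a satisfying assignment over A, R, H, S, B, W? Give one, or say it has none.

A = True, R = True, H = False, S = True, B = False, W = True

  ((H AND NOT W) OR H) IMPLIES ((NOT H IMPLIES S) AND NOT A) = True
    (H AND NOT W) OR H = False
      H AND NOT W = False
        NOT W = False
    (NOT H IMPLIES S) AND NOT A = False
      NOT H IMPLIES S = True
        NOT H = True
      NOT A = False
  ((A AND NOT B) AND (NOT R OR S)) AND (NOT A OR (H OR S)) = True
    (A AND NOT B) AND (NOT R OR S) = True
      A AND NOT B = True
        NOT B = True
      NOT R OR S = True
        NOT R = False
    NOT A OR (H OR S) = True
      NOT A = False
      H OR S = True
Both conjuncts True, so the formula holds.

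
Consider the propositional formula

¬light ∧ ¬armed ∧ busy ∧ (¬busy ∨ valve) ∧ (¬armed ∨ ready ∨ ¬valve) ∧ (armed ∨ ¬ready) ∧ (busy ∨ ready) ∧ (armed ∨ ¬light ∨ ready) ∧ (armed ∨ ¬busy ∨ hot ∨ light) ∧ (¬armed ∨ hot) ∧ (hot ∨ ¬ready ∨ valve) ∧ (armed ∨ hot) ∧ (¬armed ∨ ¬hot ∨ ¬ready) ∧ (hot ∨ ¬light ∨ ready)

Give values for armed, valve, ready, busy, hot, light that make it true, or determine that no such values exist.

armed=F; valve=T; ready=F; busy=T; hot=T; light=F

Unit clause (¬light) forces light = False.
Unit clause (¬armed) forces armed = False.
Unit clause (busy) forces busy = True.
In (¬busy ∨ valve) only valve is left, so valve = True.
In (armed ∨ ¬ready) only ¬ready is left, so ready = False.
In (armed ∨ ¬busy ∨ hot ∨ light) only hot is left, so hot = True.
All clauses satisfied.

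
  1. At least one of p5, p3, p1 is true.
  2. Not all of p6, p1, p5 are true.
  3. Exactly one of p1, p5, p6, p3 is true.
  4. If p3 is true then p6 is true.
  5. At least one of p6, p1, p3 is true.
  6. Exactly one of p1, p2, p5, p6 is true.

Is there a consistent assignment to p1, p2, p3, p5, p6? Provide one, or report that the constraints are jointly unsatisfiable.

p1 = True, p2 = False, p3 = False, p5 = False, p6 = False

  (1) {p5, p3, p1}: 1 true — at least one ✓
  (2) {p6, p1, p5}: 1/3 true — not all ✓
  (3) {p1, p5, p6, p3}: 1 true — exactly one ✓
  (4) p3=F ⇒ p6: vacuous ✓
  (5) {p6, p1, p3}: 1 true — at least one ✓
  (6) {p1, p2, p5, p6}: 1 true — exactly one ✓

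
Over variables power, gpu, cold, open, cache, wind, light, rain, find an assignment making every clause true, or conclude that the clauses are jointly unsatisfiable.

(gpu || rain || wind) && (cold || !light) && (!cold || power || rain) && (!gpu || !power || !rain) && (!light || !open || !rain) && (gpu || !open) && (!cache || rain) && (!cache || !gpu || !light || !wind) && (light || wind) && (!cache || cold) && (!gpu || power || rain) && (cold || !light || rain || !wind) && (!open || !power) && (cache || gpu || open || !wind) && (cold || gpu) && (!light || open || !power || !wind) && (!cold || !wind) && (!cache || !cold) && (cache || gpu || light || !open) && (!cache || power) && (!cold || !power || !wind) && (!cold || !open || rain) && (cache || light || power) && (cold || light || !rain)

Set power = True.
  then (!open || !power) forces open = False.
Set gpu = False.
  then (cold || gpu) forces cold = True.
  then (!cold || !wind) forces wind = False.
  then (!cache || !cold) forces cache = False.
  then (gpu || rain || wind) forces rain = True.
  then (light || wind) forces light = True.
All clauses satisfied.

power: True, gpu: False, cold: True, open: False, cache: False, wind: False, light: True, rain: True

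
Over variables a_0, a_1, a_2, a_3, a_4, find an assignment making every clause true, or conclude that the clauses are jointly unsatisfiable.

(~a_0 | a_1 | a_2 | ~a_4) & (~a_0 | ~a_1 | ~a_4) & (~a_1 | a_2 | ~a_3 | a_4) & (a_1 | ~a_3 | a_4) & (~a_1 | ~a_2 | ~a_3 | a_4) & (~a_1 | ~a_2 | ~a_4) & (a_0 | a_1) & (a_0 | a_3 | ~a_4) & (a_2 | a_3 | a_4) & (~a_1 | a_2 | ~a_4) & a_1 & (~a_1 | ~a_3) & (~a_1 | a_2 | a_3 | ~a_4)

Unit clause (a_1) forces a_1 = True.
In (~a_1 | ~a_3) only ~a_3 is left, so a_3 = False.
Set a_0 = True.
  then (~a_0 | ~a_1 | ~a_4) forces a_4 = False.
  then (a_2 | a_3 | a_4) forces a_2 = True.
All clauses satisfied.

a_0: True, a_1: True, a_2: True, a_3: False, a_4: False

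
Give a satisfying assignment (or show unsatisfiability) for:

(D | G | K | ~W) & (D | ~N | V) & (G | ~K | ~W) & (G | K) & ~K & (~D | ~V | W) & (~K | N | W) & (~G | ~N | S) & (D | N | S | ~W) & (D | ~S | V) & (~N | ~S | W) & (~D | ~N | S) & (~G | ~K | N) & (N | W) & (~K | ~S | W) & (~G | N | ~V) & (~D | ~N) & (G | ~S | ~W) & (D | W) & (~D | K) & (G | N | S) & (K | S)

S = True; W = True; N = True; D = False; V = True; G = True; K = False

Unit clause (~K) forces K = False.
In (~D | K) only ~D is left, so D = False.
In (K | S) only S is left, so S = True.
In (G | K) only G is left, so G = True.
In (D | ~S | V) only V is left, so V = True.
In (~G | N | ~V) only N is left, so N = True.
In (D | W) only W is left, so W = True.
All clauses satisfied.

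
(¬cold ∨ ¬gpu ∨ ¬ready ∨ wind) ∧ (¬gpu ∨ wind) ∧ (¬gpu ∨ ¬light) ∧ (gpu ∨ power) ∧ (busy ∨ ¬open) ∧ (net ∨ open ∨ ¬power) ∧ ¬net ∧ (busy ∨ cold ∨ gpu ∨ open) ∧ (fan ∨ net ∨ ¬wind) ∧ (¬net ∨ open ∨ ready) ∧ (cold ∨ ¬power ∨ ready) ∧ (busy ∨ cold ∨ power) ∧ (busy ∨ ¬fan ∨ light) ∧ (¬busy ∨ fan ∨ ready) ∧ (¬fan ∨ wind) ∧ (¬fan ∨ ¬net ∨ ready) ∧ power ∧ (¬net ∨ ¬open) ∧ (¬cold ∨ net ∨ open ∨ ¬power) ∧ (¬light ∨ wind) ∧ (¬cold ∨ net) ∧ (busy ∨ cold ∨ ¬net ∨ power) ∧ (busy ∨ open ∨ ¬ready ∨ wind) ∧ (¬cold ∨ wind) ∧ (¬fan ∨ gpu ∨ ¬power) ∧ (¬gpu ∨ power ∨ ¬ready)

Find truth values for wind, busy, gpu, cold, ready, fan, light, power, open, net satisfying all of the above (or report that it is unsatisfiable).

Unit clause (¬net) forces net = False.
Unit clause (power) forces power = True.
In (¬cold ∨ net) only ¬cold is left, so cold = False.
In (net ∨ open ∨ ¬power) only open is left, so open = True.
In (cold ∨ ¬power ∨ ready) only ready is left, so ready = True.
In (busy ∨ ¬open) only busy is left, so busy = True.
Set wind = False.
  then (¬gpu ∨ wind) forces gpu = False.
  then (¬fan ∨ wind) forces fan = False.
  then (¬light ∨ wind) forces light = False.
All clauses satisfied.

wind = False, busy = True, gpu = False, cold = False, ready = True, fan = False, light = False, power = True, open = True, net = False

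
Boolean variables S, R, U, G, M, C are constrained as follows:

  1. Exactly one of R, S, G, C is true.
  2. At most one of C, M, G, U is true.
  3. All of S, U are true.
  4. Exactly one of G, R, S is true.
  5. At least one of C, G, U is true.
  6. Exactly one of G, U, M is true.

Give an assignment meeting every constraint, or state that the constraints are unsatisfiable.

S=T; R=F; U=T; G=F; M=F; C=F

  (1) {R, S, G, C}: 1 true — exactly one ✓
  (2) {C, M, G, U}: 1 true — at most one ✓
  (3) {S, U}: all 2 true ✓
  (4) {G, R, S}: 1 true — exactly one ✓
  (5) {C, G, U}: 1 true — at least one ✓
  (6) {G, U, M}: 1 true — exactly one ✓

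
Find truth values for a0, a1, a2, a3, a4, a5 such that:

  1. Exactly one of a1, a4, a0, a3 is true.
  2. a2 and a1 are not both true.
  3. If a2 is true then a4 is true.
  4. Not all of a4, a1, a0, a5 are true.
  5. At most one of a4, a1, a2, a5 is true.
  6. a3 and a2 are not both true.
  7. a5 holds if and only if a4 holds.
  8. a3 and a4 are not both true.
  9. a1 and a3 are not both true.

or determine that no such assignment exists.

a0 = False, a1 = True, a2 = False, a3 = False, a4 = False, a5 = False

  (1) {a1, a4, a0, a3}: 1 true — exactly one ✓
  (2) a2=F, a1=T — not both ✓
  (3) a2=F ⇒ a4: vacuous ✓
  (4) {a4, a1, a0, a5}: 1/4 true — not all ✓
  (5) {a4, a1, a2, a5}: 1 true — at most one ✓
  (6) a3=F, a2=F — not both ✓
  (7) a5=F, a4=F — same ✓
  (8) a3=F, a4=F — not both ✓
  (9) a1=T, a3=F — not both ✓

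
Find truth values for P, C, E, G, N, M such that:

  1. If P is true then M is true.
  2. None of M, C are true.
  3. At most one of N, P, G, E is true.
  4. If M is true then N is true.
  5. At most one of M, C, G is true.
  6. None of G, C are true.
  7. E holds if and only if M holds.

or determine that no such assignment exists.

P: False, C: False, E: False, G: False, N: True, M: False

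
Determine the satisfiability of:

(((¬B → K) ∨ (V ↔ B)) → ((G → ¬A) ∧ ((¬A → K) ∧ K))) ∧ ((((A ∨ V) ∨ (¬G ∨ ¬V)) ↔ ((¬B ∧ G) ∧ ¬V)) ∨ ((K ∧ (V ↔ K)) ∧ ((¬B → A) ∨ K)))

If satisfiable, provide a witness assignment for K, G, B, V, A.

K=T; G=T; B=T; V=T; A=F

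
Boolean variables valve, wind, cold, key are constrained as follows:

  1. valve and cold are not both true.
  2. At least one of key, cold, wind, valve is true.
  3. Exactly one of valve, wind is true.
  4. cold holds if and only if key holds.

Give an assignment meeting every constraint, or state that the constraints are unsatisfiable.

valve = False; wind = True; cold = True; key = True

  (1) valve=F, cold=T — not both ✓
  (2) {key, cold, wind, valve}: 3 true — at least one ✓
  (3) {valve, wind}: 1 true — exactly one ✓
  (4) cold=T, key=T — same ✓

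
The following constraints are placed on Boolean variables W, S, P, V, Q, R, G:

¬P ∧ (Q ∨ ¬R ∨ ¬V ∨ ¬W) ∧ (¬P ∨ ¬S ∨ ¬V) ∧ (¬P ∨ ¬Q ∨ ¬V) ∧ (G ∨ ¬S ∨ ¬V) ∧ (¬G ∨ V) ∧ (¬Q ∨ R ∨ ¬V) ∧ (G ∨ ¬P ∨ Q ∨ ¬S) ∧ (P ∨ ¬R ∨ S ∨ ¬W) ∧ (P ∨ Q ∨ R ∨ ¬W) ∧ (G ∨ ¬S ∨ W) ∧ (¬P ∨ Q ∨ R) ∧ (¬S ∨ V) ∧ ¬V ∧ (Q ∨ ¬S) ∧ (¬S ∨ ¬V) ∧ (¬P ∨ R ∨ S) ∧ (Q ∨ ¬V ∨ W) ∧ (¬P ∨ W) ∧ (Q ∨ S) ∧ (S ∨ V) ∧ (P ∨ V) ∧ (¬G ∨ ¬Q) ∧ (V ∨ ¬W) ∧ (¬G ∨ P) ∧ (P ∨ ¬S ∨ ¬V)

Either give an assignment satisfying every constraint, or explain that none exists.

Case P = True:
  Clause (¬P) is falsified — contradiction.
Case P = False:
  (¬V) forces V = False.
  Clause (P ∨ V) is falsified — contradiction.
Both cases fail, so the formula is unsatisfiable.

Unsatisfiable — no assignment works.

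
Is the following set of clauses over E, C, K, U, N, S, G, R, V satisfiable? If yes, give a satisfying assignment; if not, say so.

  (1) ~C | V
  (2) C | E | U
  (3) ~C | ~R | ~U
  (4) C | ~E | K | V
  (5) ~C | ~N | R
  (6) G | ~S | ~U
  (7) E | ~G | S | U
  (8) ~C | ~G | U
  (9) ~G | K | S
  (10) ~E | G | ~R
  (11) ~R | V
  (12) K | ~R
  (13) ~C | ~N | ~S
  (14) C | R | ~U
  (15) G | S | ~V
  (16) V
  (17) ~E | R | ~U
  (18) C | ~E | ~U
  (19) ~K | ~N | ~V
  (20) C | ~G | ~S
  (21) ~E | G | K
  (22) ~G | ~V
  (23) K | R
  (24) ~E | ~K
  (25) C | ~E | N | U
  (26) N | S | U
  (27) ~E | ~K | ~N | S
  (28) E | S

Unit clause (V) forces V = True.
In (~G | ~V) only ~G is left, so G = False.
In (G | S | ~V) only S is left, so S = True.
In (G | ~S | ~U) only ~U is left, so U = False.
Try E = True:
  (~E | G | ~R) forces R = False.
  (~E | G | K) forces K = True.
  clause (~E | ~K) is falsified — backtrack.
So E = False.
  then (C | E | U) forces C = True.
  then (~C | ~N | ~S) forces N = False.
Set K = True.
Set R = True.
All clauses satisfied.

E = False, C = True, K = True, U = False, N = False, S = True, G = False, R = True, V = True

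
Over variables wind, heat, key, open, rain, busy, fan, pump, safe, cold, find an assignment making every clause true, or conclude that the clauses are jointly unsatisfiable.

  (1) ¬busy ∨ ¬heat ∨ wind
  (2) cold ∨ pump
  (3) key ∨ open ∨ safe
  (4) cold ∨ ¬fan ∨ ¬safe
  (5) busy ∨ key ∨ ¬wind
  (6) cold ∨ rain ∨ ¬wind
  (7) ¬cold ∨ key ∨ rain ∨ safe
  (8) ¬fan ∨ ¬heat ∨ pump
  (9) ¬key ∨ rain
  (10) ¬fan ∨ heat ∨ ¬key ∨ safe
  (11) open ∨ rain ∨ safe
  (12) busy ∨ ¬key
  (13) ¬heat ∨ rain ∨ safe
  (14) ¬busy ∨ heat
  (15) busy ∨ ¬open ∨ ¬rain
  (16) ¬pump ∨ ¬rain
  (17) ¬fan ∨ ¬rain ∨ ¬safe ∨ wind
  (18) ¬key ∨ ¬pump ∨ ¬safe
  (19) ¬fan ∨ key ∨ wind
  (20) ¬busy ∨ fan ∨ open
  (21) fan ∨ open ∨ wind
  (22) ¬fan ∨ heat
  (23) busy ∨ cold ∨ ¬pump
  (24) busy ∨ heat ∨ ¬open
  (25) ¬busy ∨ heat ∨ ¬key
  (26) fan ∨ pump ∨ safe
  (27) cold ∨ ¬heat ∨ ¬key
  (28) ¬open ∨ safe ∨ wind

Set wind = True.
Try heat = False:
  (¬busy ∨ heat) forces busy = False.
  (busy ∨ key ∨ ¬wind) forces key = True.
  clause (busy ∨ ¬key) is falsified — backtrack.
So heat = True.
Set key = False.
  then (busy ∨ key ∨ ¬wind) forces busy = True.
Set open = True.
Set rain = False.
  then (cold ∨ rain ∨ ¬wind) forces cold = True.
  then (¬cold ∨ key ∨ rain ∨ safe) forces safe = True.
Set fan = False.
Set pump = False.
All clauses satisfied.

wind=T, heat=T, key=F, open=T, rain=F, busy=T, fan=F, pump=F, safe=T, cold=T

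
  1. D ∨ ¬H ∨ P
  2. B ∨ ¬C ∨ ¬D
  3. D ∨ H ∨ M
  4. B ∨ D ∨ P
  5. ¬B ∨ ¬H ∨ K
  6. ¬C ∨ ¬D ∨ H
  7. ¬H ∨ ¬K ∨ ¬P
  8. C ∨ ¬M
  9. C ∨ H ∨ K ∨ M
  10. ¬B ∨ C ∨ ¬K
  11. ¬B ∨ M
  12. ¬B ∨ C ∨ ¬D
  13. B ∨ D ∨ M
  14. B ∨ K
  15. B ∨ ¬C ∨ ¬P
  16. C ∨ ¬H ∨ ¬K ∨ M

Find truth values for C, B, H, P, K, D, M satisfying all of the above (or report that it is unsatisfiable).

C = True, B = True, H = True, P = False, K = True, D = True, M = True

Set C = True.
Set B = True.
  then (¬B ∨ M) forces M = True.
Set H = True.
  then (¬B ∨ ¬H ∨ K) forces K = True.
  then (¬H ∨ ¬K ∨ ¬P) forces P = False.
  then (D ∨ ¬H ∨ P) forces D = True.
All clauses satisfied.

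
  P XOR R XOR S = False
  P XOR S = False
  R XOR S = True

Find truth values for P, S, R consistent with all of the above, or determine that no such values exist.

P = True, S = True, R = False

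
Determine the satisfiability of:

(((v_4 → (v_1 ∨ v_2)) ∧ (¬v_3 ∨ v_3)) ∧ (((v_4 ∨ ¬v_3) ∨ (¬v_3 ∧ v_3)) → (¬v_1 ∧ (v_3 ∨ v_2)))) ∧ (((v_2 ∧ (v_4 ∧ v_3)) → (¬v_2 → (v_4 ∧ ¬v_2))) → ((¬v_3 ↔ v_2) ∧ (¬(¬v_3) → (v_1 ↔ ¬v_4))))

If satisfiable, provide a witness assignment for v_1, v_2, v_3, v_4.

v_1 = False, v_2 = True, v_3 = False, v_4 = True

  ((v_4 → (v_1 ∨ v_2)) ∧ (¬v_3 ∨ v_3)) ∧ (((v_4 ∨ ¬v_3) ∨ (¬v_3 ∧ v_3)) → (¬v_1 ∧ (v_3 ∨ v_2))) = True
    (v_4 → (v_1 ∨ v_2)) ∧ (¬v_3 ∨ v_3) = True
      v_4 → (v_1 ∨ v_2) = True
        v_1 ∨ v_2 = True
      ¬v_3 ∨ v_3 = True
        ¬v_3 = True
    ((v_4 ∨ ¬v_3) ∨ (¬v_3 ∧ v_3)) → (¬v_1 ∧ (v_3 ∨ v_2)) = True
      (v_4 ∨ ¬v_3) ∨ (¬v_3 ∧ v_3) = True
        v_4 ∨ ¬v_3 = True
          ¬v_3 = True
        ¬v_3 ∧ v_3 = False
          ¬v_3 = True
      ¬v_1 ∧ (v_3 ∨ v_2) = True
        ¬v_1 = True
        v_3 ∨ v_2 = True
  ((v_2 ∧ (v_4 ∧ v_3)) → (¬v_2 → (v_4 ∧ ¬v_2))) → ((¬v_3 ↔ v_2) ∧ (¬(¬v_3) → (v_1 ↔ ¬v_4))) = True
    (v_2 ∧ (v_4 ∧ v_3)) → (¬v_2 → (v_4 ∧ ¬v_2)) = True
      v_2 ∧ (v_4 ∧ v_3) = False
        v_4 ∧ v_3 = False
      ¬v_2 → (v_4 ∧ ¬v_2) = True
        ¬v_2 = False
        v_4 ∧ ¬v_2 = False
          ¬v_2 = False
    (¬v_3 ↔ v_2) ∧ (¬(¬v_3) → (v_1 ↔ ¬v_4)) = True
      ¬v_3 ↔ v_2 = True
        ¬v_3 = True
      ¬(¬v_3) → (v_1 ↔ ¬v_4) = True
        ¬(¬v_3) = False
          ¬v_3 = True
        v_1 ↔ ¬v_4 = True
          ¬v_4 = False
Both conjuncts True, so the formula holds.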